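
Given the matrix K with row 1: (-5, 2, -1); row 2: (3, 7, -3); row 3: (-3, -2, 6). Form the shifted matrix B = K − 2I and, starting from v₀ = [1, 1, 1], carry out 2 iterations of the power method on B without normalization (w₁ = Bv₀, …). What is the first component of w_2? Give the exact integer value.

53

B = K − 2I has rows (-7, 2, -1); (3, 5, -3); (-3, -2, 4)
w1 = Bv₀ = (-6, 5, -1)
w2 = Bw1 = (53, 10, 4)
Requested component of w2: 53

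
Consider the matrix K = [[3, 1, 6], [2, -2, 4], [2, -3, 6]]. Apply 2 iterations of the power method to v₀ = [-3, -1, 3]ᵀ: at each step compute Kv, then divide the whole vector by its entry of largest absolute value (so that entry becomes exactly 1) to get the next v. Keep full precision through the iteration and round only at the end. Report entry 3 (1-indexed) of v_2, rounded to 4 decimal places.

Kv0 = (8.00000, 8.00000, 15.00000); divide by 15.00000 → v1 = (0.53333, 0.53333, 1.00000)
Kv1 = (8.13333, 4.00000, 5.46667); divide by 8.13333 → v2 = (1.00000, 0.49180, 0.67213)
Requested entry of v2: 82/122 = 0.6721

0.6721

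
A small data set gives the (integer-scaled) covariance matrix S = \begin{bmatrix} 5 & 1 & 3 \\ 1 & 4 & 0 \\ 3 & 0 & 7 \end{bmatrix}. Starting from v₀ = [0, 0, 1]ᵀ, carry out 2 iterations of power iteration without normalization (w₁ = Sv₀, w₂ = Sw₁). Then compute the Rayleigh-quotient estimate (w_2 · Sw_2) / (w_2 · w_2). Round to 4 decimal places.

λ ≈ 9.1686

w1 = Sv₀ = (3, 0, 7)
w2 = Sw1 = (36, 3, 58)
Sw2 = (357, 48, 514)
w2·Sw2 = 36·357 + 3·48 + 58·514 = 42808; w2·w2 = 36·36 + 3·3 + 58·58 = 4669
λ ≈ 42808/4669 = 9.1686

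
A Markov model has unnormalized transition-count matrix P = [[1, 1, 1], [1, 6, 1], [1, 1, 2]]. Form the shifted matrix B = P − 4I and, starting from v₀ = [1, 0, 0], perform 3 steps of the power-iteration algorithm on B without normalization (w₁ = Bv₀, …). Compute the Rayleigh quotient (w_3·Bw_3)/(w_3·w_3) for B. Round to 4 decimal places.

B = P − 4I has rows (-3, 1, 1); (1, 2, 1); (1, 1, -2)
w1 = Bv₀ = ((-3)·1 + 1·0 + 1·0; 1·1 + 2·0 + 1·0; 1·1 + 1·0 + (-2)·0) = (-3, 1, 1)
w2 = Bw1 = ((-3)·(-3) + 1·1 + 1·1; 1·(-3) + 2·1 + 1·1; 1·(-3) + 1·1 + (-2)·1) = (11, 0, -4)
w3 = Bw2 = (-37, 7, 19)
Bw3 = (137, -4, -68)
w3·Bw3 = -6389; w3·w3 = 1779; μ ≈ -6389/1779 = -3.5913

-3.5913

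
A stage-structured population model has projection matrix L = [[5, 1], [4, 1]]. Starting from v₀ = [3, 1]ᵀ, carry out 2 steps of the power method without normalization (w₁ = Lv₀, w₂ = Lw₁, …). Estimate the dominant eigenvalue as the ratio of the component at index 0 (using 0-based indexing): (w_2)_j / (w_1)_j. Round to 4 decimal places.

w1 = Lv₀ = (5·3 + 1·1; 4·3 + 1·1) = (16, 13)
w2 = Lw1 = (5·16 + 1·13; 4·16 + 1·13) = (93, 77)
Ratio at component: 93 / 16 = 5.8125

λ ≈ 5.8125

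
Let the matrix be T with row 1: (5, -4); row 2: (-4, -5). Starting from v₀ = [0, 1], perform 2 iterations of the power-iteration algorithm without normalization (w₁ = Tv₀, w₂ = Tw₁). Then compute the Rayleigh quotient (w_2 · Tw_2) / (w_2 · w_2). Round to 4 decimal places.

w1 = Tv₀ = (5·0 + (-4)·1; (-4)·0 + (-5)·1) = (-4, -5)
w2 = Tw1 = (5·(-4) + (-4)·(-5); (-4)·(-4) + (-5)·(-5)) = (0, 41)
Tw2 = (-164, -205)
w2·Tw2 = 0·(-164) + 41·(-205) = -8405; w2·w2 = 0·0 + 41·41 = 1681
λ ≈ -8405/1681 = -5.0000

-5.0000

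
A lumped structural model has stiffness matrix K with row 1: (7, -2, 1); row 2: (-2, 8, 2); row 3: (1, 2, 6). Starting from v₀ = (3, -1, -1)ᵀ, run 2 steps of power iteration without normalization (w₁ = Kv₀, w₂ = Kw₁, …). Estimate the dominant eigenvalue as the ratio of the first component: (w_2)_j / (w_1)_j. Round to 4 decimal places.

8.2273

w1 = Kv₀ = (7·3 + (-2)·(-1) + 1·(-1); (-2)·3 + 8·(-1) + 2·(-1); 1·3 + 2·(-1) + 6·(-1)) = (22, -16, -5)
w2 = Kw1 = (7·22 + (-2)·(-16) + 1·(-5); (-2)·22 + 8·(-16) + 2·(-5); 1·22 + 2·(-16) + 6·(-5)) = (181, -182, -40)
Ratio at component: 181 / 22 = 8.2273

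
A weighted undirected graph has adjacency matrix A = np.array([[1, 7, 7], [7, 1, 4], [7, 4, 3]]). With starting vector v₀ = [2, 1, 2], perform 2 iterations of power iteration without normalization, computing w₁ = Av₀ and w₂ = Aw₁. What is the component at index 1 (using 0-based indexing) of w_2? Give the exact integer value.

w1 = Av₀ = (1·2 + 7·1 + 7·2; 7·2 + 1·1 + 4·2; 7·2 + 4·1 + 3·2) = (23, 23, 24)
w2 = Aw1 = (1·23 + 7·23 + 7·24; 7·23 + 1·23 + 4·24; 7·23 + 4·23 + 3·24) = (352, 280, 325)
The requested component of w2 is 280.

280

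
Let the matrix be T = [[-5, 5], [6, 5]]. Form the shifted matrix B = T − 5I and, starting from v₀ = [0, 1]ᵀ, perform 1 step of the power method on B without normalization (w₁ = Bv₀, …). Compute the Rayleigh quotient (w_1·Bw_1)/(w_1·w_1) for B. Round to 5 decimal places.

μ ≈ -10.00000

B = T − 5I has rows (-10, 5); (6, 0)
w1 = Bv₀ = ((-10)·0 + 5·1; 6·0 + 0·1) = (5, 0)
Bw1 = (-50, 30)
w1·Bw1 = -250; w1·w1 = 25; μ ≈ -250/25 = -10.00000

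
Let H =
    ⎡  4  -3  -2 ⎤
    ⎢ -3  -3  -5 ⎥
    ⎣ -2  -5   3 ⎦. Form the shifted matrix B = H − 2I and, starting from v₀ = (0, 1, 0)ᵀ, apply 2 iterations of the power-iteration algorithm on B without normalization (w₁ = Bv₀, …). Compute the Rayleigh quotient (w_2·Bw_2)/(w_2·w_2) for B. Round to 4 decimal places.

-8.8643

B = H − 2I has rows (2, -3, -2); (-3, -5, -5); (-2, -5, 1)
w1 = Bv₀ = (2·0 + (-3)·1 + (-2)·0; (-3)·0 + (-5)·1 + (-5)·0; (-2)·0 + (-5)·1 + 1·0) = (-3, -5, -5)
w2 = Bw1 = (2·(-3) + (-3)·(-5) + (-2)·(-5); (-3)·(-3) + (-5)·(-5) + (-5)·(-5); (-2)·(-3) + (-5)·(-5) + 1·(-5)) = (19, 59, 26)
Bw2 = (-191, -482, -307)
w2·Bw2 = -40049; w2·w2 = 4518; μ ≈ -40049/4518 = -8.8643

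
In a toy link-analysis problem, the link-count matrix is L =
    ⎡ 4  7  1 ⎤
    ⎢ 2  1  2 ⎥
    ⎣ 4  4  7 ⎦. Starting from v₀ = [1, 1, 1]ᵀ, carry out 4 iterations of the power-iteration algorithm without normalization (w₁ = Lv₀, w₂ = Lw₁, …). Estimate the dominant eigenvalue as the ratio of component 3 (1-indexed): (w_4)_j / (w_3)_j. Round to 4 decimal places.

w1 = Lv₀ = (12, 5, 15)
w2 = Lw1 = (98, 59, 173)
w3 = Lw2 = (978, 601, 1839)
w4 = Lw3 = (9958, 6235, 19189)
Ratio at component: 19189 / 1839 = 10.4345

λ ≈ 10.4345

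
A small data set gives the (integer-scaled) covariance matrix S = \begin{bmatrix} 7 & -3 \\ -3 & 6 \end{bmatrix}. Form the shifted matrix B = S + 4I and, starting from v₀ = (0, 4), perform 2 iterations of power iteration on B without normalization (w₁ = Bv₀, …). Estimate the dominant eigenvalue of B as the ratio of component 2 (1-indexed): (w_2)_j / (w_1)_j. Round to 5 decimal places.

B = S + 4I has rows (11, -3); (-3, 10)
w1 = Bv₀ = (11·0 + (-3)·4; (-3)·0 + 10·4) = (-12, 40)
w2 = Bw1 = (11·(-12) + (-3)·40; (-3)·(-12) + 10·40) = (-252, 436)
Ratio: 436/40 = 10.90000

10.90000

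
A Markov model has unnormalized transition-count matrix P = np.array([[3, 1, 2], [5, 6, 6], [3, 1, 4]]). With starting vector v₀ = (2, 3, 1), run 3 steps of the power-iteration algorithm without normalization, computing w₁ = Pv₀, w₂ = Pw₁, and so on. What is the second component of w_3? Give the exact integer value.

w1 = Pv₀ = (3·2 + 1·3 + 2·1; 5·2 + 6·3 + 6·1; 3·2 + 1·3 + 4·1) = (11, 34, 13)
w2 = Pw1 = (3·11 + 1·34 + 2·13; 5·11 + 6·34 + 6·13; 3·11 + 1·34 + 4·13) = (93, 337, 119)
w3 = Pw2 = (854, 3201, 1092)
The requested component of w3 is 3201.

3201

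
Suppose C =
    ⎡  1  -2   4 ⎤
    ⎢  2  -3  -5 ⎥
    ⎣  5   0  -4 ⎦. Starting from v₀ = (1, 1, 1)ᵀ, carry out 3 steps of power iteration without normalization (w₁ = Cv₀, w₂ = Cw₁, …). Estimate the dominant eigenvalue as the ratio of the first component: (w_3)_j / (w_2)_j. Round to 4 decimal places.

w1 = Cv₀ = (1·1 + (-2)·1 + 4·1; 2·1 + (-3)·1 + (-5)·1; 5·1 + 0·1 + (-4)·1) = (3, -6, 1)
w2 = Cw1 = (1·3 + (-2)·(-6) + 4·1; 2·3 + (-3)·(-6) + (-5)·1; 5·3 + 0·(-6) + (-4)·1) = (19, 19, 11)
w3 = Cw2 = (25, -74, 51)
Ratio at component: 25 / 19 = 1.3158

1.3158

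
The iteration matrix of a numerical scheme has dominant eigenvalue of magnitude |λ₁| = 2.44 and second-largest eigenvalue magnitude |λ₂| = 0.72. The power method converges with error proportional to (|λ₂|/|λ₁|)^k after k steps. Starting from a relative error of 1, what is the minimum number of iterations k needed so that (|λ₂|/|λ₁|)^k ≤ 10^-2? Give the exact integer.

|λ₂/λ₁| = 0.72/2.44 = 0.29508
Need k ≥ ln(10^-2) / ln(0.29508) = -4.6052 / -1.2205 ≈ 3.773
Smallest integer k satisfying the bound: 4

4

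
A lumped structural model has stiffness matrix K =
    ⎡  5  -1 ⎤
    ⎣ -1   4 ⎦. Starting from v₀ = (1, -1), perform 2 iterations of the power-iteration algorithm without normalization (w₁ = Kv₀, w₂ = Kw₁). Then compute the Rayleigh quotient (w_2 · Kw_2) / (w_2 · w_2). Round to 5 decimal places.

w1 = Kv₀ = (5·1 + (-1)·(-1); (-1)·1 + 4·(-1)) = (6, -5)
w2 = Kw1 = (5·6 + (-1)·(-5); (-1)·6 + 4·(-5)) = (35, -26)
Kw2 = (201, -139)
w2·Kw2 = 35·201 + (-26)·(-139) = 10649; w2·w2 = 35·35 + (-26)·(-26) = 1901
λ ≈ 10649/1901 = 5.60179

λ ≈ 5.60179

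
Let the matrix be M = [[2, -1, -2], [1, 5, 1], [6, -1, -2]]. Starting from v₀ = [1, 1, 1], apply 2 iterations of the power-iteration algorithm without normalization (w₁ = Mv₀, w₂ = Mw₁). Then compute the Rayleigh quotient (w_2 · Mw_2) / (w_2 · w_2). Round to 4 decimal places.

λ ≈ 3.9453

w1 = Mv₀ = (2·1 + (-1)·1 + (-2)·1; 1·1 + 5·1 + 1·1; 6·1 + (-1)·1 + (-2)·1) = (-1, 7, 3)
w2 = Mw1 = (2·(-1) + (-1)·7 + (-2)·3; 1·(-1) + 5·7 + 1·3; 6·(-1) + (-1)·7 + (-2)·3) = (-15, 37, -19)
Mw2 = (-29, 151, -89)
w2·Mw2 = (-15)·(-29) + 37·151 + (-19)·(-89) = 7713; w2·w2 = (-15)·(-15) + 37·37 + (-19)·(-19) = 1955
λ ≈ 7713/1955 = 3.9453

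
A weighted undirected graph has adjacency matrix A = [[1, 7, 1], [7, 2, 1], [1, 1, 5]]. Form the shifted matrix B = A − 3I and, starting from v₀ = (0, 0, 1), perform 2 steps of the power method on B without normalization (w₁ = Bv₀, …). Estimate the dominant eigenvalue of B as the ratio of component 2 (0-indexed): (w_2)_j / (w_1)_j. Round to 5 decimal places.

μ ≈ 3.00000

B = A − 3I has rows (-2, 7, 1); (7, -1, 1); (1, 1, 2)
w1 = Bv₀ = ((-2)·0 + 7·0 + 1·1; 7·0 + (-1)·0 + 1·1; 1·0 + 1·0 + 2·1) = (1, 1, 2)
w2 = Bw1 = ((-2)·1 + 7·1 + 1·2; 7·1 + (-1)·1 + 1·2; 1·1 + 1·1 + 2·2) = (7, 8, 6)
Ratio: 6/2 = 3.00000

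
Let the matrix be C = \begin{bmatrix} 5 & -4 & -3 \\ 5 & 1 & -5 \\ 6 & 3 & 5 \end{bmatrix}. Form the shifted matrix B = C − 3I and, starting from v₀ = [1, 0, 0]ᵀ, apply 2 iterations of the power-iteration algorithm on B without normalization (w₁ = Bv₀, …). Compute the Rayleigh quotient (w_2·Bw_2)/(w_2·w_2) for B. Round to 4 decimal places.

B = C − 3I has rows (2, -4, -3); (5, -2, -5); (6, 3, 2)
w1 = Bv₀ = (2, 5, 6)
w2 = Bw1 = (-34, -30, 39)
Bw2 = (-65, -305, -216)
w2·Bw2 = 2936; w2·w2 = 3577; μ ≈ 2936/3577 = 0.8208

μ ≈ 0.8208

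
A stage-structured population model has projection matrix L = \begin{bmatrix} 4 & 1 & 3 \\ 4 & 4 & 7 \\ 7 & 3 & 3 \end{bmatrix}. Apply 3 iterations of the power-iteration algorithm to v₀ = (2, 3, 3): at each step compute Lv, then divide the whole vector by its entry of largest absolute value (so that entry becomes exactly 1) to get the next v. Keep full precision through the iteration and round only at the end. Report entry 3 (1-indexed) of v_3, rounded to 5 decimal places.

0.76147

Lv0 = (20.000000, 41.000000, 32.000000); divide by 41.000000 → v1 = (0.487805, 1.000000, 0.780488)
Lv1 = (5.292683, 11.414634, 8.756098); divide by 11.414634 → v2 = (0.463675, 1.000000, 0.767094)
Lv2 = (5.155983, 11.224359, 8.547009); divide by 11.224359 → v3 = (0.459357, 1.000000, 0.761470)
Requested entry of v3: 4000/5253 = 0.76147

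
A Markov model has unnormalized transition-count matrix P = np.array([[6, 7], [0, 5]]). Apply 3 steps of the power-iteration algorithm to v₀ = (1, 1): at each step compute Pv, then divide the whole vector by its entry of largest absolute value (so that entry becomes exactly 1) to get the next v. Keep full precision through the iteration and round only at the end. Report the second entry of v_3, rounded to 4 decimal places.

0.1465

Pv0 = (13.00000, 5.00000); divide by 13.00000 → v1 = (1.00000, 0.38462)
Pv1 = (8.69231, 1.92308); divide by 8.69231 → v2 = (1.00000, 0.22124)
Pv2 = (7.54867, 1.10619); divide by 7.54867 → v3 = (1.00000, 0.14654)
Requested entry of v3: 125/853 = 0.1465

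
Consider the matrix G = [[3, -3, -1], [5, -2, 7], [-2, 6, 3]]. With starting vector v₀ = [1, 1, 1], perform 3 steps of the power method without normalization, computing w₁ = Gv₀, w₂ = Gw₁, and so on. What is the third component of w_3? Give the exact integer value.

w1 = Gv₀ = (3·1 + (-3)·1 + (-1)·1; 5·1 + (-2)·1 + 7·1; (-2)·1 + 6·1 + 3·1) = (-1, 10, 7)
w2 = Gw1 = (3·(-1) + (-3)·10 + (-1)·7; 5·(-1) + (-2)·10 + 7·7; (-2)·(-1) + 6·10 + 3·7) = (-40, 24, 83)
w3 = Gw2 = (-275, 333, 473)
The requested component of w3 is 473.

473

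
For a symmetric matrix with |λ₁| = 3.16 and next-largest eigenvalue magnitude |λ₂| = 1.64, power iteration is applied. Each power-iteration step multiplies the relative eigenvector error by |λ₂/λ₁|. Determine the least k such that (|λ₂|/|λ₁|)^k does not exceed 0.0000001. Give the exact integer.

|λ₂/λ₁| = 1.64/3.16 = 0.51899
Need k ≥ ln(0.0000001) / ln(0.51899) = -16.1181 / -0.6559 ≈ 24.575
Smallest integer k satisfying the bound: 25

25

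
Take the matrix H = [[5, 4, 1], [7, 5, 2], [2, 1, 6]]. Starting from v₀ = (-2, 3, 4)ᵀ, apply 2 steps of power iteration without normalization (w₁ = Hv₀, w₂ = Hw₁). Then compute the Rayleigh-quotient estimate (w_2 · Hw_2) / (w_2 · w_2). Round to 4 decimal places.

w1 = Hv₀ = (5·(-2) + 4·3 + 1·4; 7·(-2) + 5·3 + 2·4; 2·(-2) + 1·3 + 6·4) = (6, 9, 23)
w2 = Hw1 = (5·6 + 4·9 + 1·23; 7·6 + 5·9 + 2·23; 2·6 + 1·9 + 6·23) = (89, 133, 159)
Hw2 = (1136, 1606, 1265)
w2·Hw2 = 89·1136 + 133·1606 + 159·1265 = 515837; w2·w2 = 89·89 + 133·133 + 159·159 = 50891
λ ≈ 515837/50891 = 10.1361

λ ≈ 10.1361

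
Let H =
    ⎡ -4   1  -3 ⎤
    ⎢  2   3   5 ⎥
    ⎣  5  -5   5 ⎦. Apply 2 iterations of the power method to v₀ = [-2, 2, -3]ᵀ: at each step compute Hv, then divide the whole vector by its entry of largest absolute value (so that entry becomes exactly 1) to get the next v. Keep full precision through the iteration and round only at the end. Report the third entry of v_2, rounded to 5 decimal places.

Hv0 = (19.000000, -13.000000, -35.000000); divide by -35.000000 → v1 = (-0.542857, 0.371429, 1.000000)
Hv1 = (-0.457143, 5.028571, 0.428571); divide by 5.028571 → v2 = (-0.090909, 1.000000, 0.085227)
Requested entry of v2: -15/-176 = 0.08523

0.08523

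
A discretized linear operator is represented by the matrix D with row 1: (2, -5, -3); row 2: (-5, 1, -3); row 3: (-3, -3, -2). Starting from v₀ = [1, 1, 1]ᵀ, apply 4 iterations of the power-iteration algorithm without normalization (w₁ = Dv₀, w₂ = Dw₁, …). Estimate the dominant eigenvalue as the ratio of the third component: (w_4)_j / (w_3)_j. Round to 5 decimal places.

-7.04337

w1 = Dv₀ = (-6, -7, -8)
w2 = Dw1 = (47, 47, 55)
w3 = Dw2 = (-306, -353, -392)
w4 = Dw3 = (2329, 2353, 2761)
Ratio at component: 2761 / -392 = -7.04337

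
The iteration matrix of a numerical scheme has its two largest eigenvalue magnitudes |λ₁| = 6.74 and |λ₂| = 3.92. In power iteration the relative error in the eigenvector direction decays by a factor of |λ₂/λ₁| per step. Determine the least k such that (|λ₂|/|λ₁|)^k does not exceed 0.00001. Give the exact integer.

22

|λ₂/λ₁| = 3.92/6.74 = 0.58160
Need k ≥ ln(0.00001) / ln(0.58160) = -11.5129 / -0.5420 ≈ 21.243
Smallest integer k satisfying the bound: 22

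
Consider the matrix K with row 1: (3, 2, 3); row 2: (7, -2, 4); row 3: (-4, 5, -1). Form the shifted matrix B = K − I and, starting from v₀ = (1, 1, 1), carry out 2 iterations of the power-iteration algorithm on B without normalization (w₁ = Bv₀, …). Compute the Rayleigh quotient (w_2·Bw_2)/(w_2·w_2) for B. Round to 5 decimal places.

B = K − I has rows (2, 2, 3); (7, -3, 4); (-4, 5, -2)
w1 = Bv₀ = (2·1 + 2·1 + 3·1; 7·1 + (-3)·1 + 4·1; (-4)·1 + 5·1 + (-2)·1) = (7, 8, -1)
w2 = Bw1 = (2·7 + 2·8 + 3·(-1); 7·7 + (-3)·8 + 4·(-1); (-4)·7 + 5·8 + (-2)·(-1)) = (27, 21, 14)
Bw2 = (138, 182, -31)
w2·Bw2 = 7114; w2·w2 = 1366; μ ≈ 7114/1366 = 5.20791

μ ≈ 5.20791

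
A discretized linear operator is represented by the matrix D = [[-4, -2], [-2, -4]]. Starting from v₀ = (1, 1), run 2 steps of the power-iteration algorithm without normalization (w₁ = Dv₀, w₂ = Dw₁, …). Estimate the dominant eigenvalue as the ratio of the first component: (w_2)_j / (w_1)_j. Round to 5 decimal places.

-6.00000

w1 = Dv₀ = ((-4)·1 + (-2)·1; (-2)·1 + (-4)·1) = (-6, -6)
w2 = Dw1 = ((-4)·(-6) + (-2)·(-6); (-2)·(-6) + (-4)·(-6)) = (36, 36)
Ratio at component: 36 / -6 = -6.00000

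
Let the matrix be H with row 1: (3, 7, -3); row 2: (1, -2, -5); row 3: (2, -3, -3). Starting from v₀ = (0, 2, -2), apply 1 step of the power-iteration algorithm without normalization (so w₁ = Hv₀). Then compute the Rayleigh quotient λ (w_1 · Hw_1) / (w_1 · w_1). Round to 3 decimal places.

λ ≈ 4.789

w1 = Hv₀ = (20, 6, 0)
Hw1 = (102, 8, 22)
w1·Hw1 = 20·102 + 6·8 + 0·22 = 2088; w1·w1 = 20·20 + 6·6 + 0·0 = 436
λ ≈ 2088/436 = 4.789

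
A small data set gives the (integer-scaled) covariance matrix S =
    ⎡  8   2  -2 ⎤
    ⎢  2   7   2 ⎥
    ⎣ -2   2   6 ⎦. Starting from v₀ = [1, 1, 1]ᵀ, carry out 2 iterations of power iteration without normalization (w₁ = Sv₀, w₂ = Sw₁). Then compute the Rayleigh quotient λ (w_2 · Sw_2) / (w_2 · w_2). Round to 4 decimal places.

9.1900

w1 = Sv₀ = (8, 11, 6)
w2 = Sw1 = (74, 105, 42)
Sw2 = (718, 967, 314)
w2·Sw2 = 74·718 + 105·967 + 42·314 = 167855; w2·w2 = 74·74 + 105·105 + 42·42 = 18265
λ ≈ 167855/18265 = 9.1900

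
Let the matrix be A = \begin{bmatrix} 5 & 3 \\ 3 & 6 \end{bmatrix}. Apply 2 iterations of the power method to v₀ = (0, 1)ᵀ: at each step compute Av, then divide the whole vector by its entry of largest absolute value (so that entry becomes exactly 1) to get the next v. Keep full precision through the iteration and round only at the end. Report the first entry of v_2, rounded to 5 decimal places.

Av0 = (3.000000, 6.000000); divide by 6.000000 → v1 = (0.500000, 1.000000)
Av1 = (5.500000, 7.500000); divide by 7.500000 → v2 = (0.733333, 1.000000)
Requested entry of v2: 33/45 = 0.73333

0.73333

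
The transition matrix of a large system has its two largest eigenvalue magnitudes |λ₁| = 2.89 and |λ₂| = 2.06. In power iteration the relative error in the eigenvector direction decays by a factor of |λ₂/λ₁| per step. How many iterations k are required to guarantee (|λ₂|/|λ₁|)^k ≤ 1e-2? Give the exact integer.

14

|λ₂/λ₁| = 2.06/2.89 = 0.71280
Need k ≥ ln(1e-2) / ln(0.71280) = -4.6052 / -0.3386 ≈ 13.603
Smallest integer k satisfying the bound: 14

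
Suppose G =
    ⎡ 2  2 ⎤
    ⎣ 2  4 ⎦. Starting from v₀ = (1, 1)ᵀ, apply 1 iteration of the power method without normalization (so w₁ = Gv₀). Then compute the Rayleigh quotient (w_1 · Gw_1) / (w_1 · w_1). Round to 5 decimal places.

λ ≈ 5.23077

w1 = Gv₀ = (2·1 + 2·1; 2·1 + 4·1) = (4, 6)
Gw1 = (20, 32)
w1·Gw1 = 4·20 + 6·32 = 272; w1·w1 = 4·4 + 6·6 = 52
λ ≈ 272/52 = 5.23077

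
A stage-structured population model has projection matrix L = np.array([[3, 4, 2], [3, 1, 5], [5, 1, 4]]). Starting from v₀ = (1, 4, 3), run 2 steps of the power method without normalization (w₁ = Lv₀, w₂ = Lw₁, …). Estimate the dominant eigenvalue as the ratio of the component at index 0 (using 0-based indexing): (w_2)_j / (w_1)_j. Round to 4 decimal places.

w1 = Lv₀ = (3·1 + 4·4 + 2·3; 3·1 + 1·4 + 5·3; 5·1 + 1·4 + 4·3) = (25, 22, 21)
w2 = Lw1 = (3·25 + 4·22 + 2·21; 3·25 + 1·22 + 5·21; 5·25 + 1·22 + 4·21) = (205, 202, 231)
Ratio at component: 205 / 25 = 8.2000

8.2000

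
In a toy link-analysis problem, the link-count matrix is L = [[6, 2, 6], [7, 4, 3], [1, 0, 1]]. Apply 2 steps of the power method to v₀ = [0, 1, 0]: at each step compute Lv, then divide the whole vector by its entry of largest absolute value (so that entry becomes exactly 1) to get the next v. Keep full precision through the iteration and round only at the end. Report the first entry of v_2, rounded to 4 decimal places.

Lv0 = (2.00000, 4.00000, 0.00000); divide by 4.00000 → v1 = (0.50000, 1.00000, 0.00000)
Lv1 = (5.00000, 7.50000, 0.50000); divide by 7.50000 → v2 = (0.66667, 1.00000, 0.06667)
Requested entry of v2: 20/30 = 0.6667

0.6667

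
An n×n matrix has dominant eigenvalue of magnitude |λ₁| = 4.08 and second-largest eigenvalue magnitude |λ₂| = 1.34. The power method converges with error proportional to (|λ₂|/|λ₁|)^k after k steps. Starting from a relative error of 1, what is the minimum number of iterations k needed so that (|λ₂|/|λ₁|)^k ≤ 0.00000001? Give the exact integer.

|λ₂/λ₁| = 1.34/4.08 = 0.32843
Need k ≥ ln(0.00000001) / ln(0.32843) = -18.4207 / -1.1134 ≈ 16.544
Smallest integer k satisfying the bound: 17

17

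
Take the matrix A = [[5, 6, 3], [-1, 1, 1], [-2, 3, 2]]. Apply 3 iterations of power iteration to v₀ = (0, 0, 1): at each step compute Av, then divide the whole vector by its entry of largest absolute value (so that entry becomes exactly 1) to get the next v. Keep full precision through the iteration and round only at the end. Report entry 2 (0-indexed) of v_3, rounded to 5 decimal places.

Av0 = (3.000000, 1.000000, 2.000000); divide by 3.000000 → v1 = (1.000000, 0.333333, 0.666667)
Av1 = (9.000000, 0.000000, 0.333333); divide by 9.000000 → v2 = (1.000000, 0.000000, 0.037037)
Av2 = (5.111111, -0.962963, -1.925926); divide by 5.111111 → v3 = (1.000000, -0.188406, -0.376812)
Requested entry of v3: -52/138 = -0.37681

-0.37681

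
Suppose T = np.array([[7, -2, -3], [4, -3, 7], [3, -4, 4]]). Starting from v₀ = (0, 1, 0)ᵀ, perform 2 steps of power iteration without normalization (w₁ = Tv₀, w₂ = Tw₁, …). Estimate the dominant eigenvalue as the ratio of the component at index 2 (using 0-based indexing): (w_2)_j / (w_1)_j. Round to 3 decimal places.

w1 = Tv₀ = (7·0 + (-2)·1 + (-3)·0; 4·0 + (-3)·1 + 7·0; 3·0 + (-4)·1 + 4·0) = (-2, -3, -4)
w2 = Tw1 = (7·(-2) + (-2)·(-3) + (-3)·(-4); 4·(-2) + (-3)·(-3) + 7·(-4); 3·(-2) + (-4)·(-3) + 4·(-4)) = (4, -27, -10)
Ratio at component: -10 / -4 = 2.500

2.500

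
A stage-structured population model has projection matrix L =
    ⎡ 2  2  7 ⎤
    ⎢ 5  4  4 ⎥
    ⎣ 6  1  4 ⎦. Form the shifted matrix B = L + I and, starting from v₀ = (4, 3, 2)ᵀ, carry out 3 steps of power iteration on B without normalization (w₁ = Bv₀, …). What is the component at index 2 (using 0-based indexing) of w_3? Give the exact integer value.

5269

B = L + I has rows (3, 2, 7); (5, 5, 4); (6, 1, 5)
w1 = Bv₀ = (3·4 + 2·3 + 7·2; 5·4 + 5·3 + 4·2; 6·4 + 1·3 + 5·2) = (32, 43, 37)
w2 = Bw1 = (3·32 + 2·43 + 7·37; 5·32 + 5·43 + 4·37; 6·32 + 1·43 + 5·37) = (441, 523, 420)
w3 = Bw2 = (5309, 6500, 5269)
Requested component of w3: 5269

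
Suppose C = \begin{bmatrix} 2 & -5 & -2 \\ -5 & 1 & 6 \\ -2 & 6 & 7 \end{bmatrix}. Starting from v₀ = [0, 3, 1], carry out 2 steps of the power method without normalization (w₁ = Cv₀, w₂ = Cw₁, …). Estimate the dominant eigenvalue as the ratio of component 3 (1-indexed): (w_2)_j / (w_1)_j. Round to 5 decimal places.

λ ≈ 10.52000

w1 = Cv₀ = (-17, 9, 25)
w2 = Cw1 = (-129, 244, 263)
Ratio at component: 263 / 25 = 10.52000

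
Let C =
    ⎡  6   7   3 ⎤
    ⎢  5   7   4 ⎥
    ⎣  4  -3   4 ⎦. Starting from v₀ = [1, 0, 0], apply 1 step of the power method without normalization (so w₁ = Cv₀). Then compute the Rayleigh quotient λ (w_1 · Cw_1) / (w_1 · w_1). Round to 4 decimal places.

w1 = Cv₀ = (6·1 + 7·0 + 3·0; 5·1 + 7·0 + 4·0; 4·1 + (-3)·0 + 4·0) = (6, 5, 4)
Cw1 = (83, 81, 25)
w1·Cw1 = 6·83 + 5·81 + 4·25 = 1003; w1·w1 = 6·6 + 5·5 + 4·4 = 77
λ ≈ 1003/77 = 13.0260

13.0260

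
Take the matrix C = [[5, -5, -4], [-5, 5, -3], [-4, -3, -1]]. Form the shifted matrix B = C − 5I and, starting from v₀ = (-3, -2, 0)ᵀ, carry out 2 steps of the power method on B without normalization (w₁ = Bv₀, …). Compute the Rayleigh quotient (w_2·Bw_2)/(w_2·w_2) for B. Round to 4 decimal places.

B = C − 5I has rows (0, -5, -4); (-5, 0, -3); (-4, -3, -6)
w1 = Bv₀ = (0·(-3) + (-5)·(-2) + (-4)·0; (-5)·(-3) + 0·(-2) + (-3)·0; (-4)·(-3) + (-3)·(-2) + (-6)·0) = (10, 15, 18)
w2 = Bw1 = (0·10 + (-5)·15 + (-4)·18; (-5)·10 + 0·15 + (-3)·18; (-4)·10 + (-3)·15 + (-6)·18) = (-147, -104, -193)
Bw2 = (1292, 1314, 2058)
w2·Bw2 = -723774; w2·w2 = 69674; μ ≈ -723774/69674 = -10.3880

-10.3880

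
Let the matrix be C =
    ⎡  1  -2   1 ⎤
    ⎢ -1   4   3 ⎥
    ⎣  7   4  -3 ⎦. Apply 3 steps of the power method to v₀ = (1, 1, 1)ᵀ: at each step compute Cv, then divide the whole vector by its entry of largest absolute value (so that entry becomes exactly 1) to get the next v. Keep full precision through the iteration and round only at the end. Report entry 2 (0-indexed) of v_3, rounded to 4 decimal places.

Cv0 = (0.00000, 6.00000, 8.00000); divide by 8.00000 → v1 = (0.00000, 0.75000, 1.00000)
Cv1 = (-0.50000, 6.00000, 0.00000); divide by 6.00000 → v2 = (-0.08333, 1.00000, 0.00000)
Cv2 = (-2.08333, 4.08333, 3.41667); divide by 4.08333 → v3 = (-0.51020, 1.00000, 0.83673)
Requested entry of v3: 164/196 = 0.8367

0.8367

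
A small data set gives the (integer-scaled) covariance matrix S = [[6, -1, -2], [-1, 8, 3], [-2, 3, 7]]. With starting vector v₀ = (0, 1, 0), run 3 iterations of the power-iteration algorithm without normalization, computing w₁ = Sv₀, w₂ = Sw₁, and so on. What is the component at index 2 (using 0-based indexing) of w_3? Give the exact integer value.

w1 = Sv₀ = (6·0 + (-1)·1 + (-2)·0; (-1)·0 + 8·1 + 3·0; (-2)·0 + 3·1 + 7·0) = (-1, 8, 3)
w2 = Sw1 = (6·(-1) + (-1)·8 + (-2)·3; (-1)·(-1) + 8·8 + 3·3; (-2)·(-1) + 3·8 + 7·3) = (-20, 74, 47)
w3 = Sw2 = (-288, 753, 591)
The requested component of w3 is 591.

591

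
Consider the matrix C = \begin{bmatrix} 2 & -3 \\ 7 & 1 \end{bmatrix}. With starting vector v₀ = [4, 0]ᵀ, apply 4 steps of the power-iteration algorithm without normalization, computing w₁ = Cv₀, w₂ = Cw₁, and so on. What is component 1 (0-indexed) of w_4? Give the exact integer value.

w1 = Cv₀ = (2·4 + (-3)·0; 7·4 + 1·0) = (8, 28)
w2 = Cw1 = (2·8 + (-3)·28; 7·8 + 1·28) = (-68, 84)
w3 = Cw2 = (-388, -392)
w4 = Cw3 = (400, -3108)
The requested component of w4 is -3108.

-3108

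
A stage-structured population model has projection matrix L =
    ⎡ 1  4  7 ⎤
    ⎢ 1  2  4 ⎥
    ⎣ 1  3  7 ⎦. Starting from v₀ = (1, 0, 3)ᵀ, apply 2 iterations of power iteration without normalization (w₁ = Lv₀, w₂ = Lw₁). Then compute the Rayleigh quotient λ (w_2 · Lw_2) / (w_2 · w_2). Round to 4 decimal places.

9.9776

w1 = Lv₀ = (1·1 + 4·0 + 7·3; 1·1 + 2·0 + 4·3; 1·1 + 3·0 + 7·3) = (22, 13, 22)
w2 = Lw1 = (1·22 + 4·13 + 7·22; 1·22 + 2·13 + 4·22; 1·22 + 3·13 + 7·22) = (228, 136, 215)
Lw2 = (2277, 1360, 2141)
w2·Lw2 = 228·2277 + 136·1360 + 215·2141 = 1164431; w2·w2 = 228·228 + 136·136 + 215·215 = 116705
λ ≈ 1164431/116705 = 9.9776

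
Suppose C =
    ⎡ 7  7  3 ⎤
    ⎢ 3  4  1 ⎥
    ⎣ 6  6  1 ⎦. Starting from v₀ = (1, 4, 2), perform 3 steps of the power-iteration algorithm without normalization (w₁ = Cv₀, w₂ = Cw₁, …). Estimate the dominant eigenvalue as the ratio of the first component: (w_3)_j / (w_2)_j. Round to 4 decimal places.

w1 = Cv₀ = (7·1 + 7·4 + 3·2; 3·1 + 4·4 + 1·2; 6·1 + 6·4 + 1·2) = (41, 21, 32)
w2 = Cw1 = (7·41 + 7·21 + 3·32; 3·41 + 4·21 + 1·32; 6·41 + 6·21 + 1·32) = (530, 239, 404)
w3 = Cw2 = (6595, 2950, 5018)
Ratio at component: 6595 / 530 = 12.4434

12.4434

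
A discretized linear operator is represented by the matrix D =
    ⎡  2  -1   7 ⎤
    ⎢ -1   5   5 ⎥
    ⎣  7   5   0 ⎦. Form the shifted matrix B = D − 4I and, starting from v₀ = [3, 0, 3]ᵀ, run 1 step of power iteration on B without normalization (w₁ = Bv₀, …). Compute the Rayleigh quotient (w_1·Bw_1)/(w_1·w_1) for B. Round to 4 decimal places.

μ ≈ 4.4000

B = D − 4I has rows (-2, -1, 7); (-1, 1, 5); (7, 5, -4)
w1 = Bv₀ = ((-2)·3 + (-1)·0 + 7·3; (-1)·3 + 1·0 + 5·3; 7·3 + 5·0 + (-4)·3) = (15, 12, 9)
Bw1 = (21, 42, 129)
w1·Bw1 = 1980; w1·w1 = 450; μ ≈ 1980/450 = 4.4000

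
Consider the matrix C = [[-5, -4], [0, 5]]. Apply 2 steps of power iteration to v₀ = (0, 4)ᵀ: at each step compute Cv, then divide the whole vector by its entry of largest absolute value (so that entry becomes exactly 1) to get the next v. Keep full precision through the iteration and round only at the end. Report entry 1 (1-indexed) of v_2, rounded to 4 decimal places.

Cv0 = (-16.00000, 20.00000); divide by 20.00000 → v1 = (-0.80000, 1.00000)
Cv1 = (0.00000, 5.00000); divide by 5.00000 → v2 = (0.00000, 1.00000)
Requested entry of v2: 0/100 = 0.0000

0.0000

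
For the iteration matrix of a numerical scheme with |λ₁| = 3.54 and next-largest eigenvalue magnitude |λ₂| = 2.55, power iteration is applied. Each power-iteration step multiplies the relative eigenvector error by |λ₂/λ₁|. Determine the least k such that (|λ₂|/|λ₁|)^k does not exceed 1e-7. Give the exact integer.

|λ₂/λ₁| = 2.55/3.54 = 0.72034
Need k ≥ ln(1e-7) / ln(0.72034) = -16.1181 / -0.3280 ≈ 49.136
Smallest integer k satisfying the bound: 50

50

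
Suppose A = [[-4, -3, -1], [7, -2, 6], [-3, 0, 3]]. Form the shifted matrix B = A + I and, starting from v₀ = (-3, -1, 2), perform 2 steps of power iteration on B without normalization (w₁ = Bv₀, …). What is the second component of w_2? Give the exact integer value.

B = A + I has rows (-3, -3, -1); (7, -1, 6); (-3, 0, 4)
w1 = Bv₀ = ((-3)·(-3) + (-3)·(-1) + (-1)·2; 7·(-3) + (-1)·(-1) + 6·2; (-3)·(-3) + 0·(-1) + 4·2) = (10, -8, 17)
w2 = Bw1 = ((-3)·10 + (-3)·(-8) + (-1)·17; 7·10 + (-1)·(-8) + 6·17; (-3)·10 + 0·(-8) + 4·17) = (-23, 180, 38)
Requested component of w2: 180

180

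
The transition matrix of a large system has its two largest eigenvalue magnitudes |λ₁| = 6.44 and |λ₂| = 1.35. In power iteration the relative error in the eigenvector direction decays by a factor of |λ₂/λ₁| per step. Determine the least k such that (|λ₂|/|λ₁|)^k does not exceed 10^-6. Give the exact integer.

|λ₂/λ₁| = 1.35/6.44 = 0.20963
Need k ≥ ln(10^-6) / ln(0.20963) = -13.8155 / -1.5624 ≈ 8.842
Smallest integer k satisfying the bound: 9

9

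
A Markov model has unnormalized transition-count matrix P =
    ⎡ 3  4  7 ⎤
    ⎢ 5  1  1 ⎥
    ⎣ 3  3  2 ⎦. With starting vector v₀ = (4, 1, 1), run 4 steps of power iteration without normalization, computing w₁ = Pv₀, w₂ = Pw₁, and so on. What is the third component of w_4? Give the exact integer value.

16246

w1 = Pv₀ = (3·4 + 4·1 + 7·1; 5·4 + 1·1 + 1·1; 3·4 + 3·1 + 2·1) = (23, 22, 17)
w2 = Pw1 = (3·23 + 4·22 + 7·17; 5·23 + 1·22 + 1·17; 3·23 + 3·22 + 2·17) = (276, 154, 169)
w3 = Pw2 = (2627, 1703, 1628)
w4 = Pw3 = (26089, 16466, 16246)
The requested component of w4 is 16246.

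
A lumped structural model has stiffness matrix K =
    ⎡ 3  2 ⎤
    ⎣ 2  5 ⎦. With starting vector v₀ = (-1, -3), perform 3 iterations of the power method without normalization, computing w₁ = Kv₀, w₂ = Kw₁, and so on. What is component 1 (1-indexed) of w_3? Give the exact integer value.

w1 = Kv₀ = (-9, -17)
w2 = Kw1 = (-61, -103)
w3 = Kw2 = (-389, -637)
The requested component of w3 is -389.

-389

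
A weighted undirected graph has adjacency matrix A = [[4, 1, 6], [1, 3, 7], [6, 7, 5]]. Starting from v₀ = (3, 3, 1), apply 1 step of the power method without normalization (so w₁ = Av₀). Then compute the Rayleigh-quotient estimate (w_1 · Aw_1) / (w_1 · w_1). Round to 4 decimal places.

w1 = Av₀ = (21, 19, 44)
Aw1 = (367, 386, 479)
w1·Aw1 = 21·367 + 19·386 + 44·479 = 36117; w1·w1 = 21·21 + 19·19 + 44·44 = 2738
λ ≈ 36117/2738 = 13.1910

λ ≈ 13.1910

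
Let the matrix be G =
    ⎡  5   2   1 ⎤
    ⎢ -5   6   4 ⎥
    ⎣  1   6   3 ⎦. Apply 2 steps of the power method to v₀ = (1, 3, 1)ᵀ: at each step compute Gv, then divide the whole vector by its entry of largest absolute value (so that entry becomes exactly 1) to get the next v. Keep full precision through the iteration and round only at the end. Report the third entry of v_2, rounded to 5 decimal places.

1.00000

Gv0 = (12.000000, 17.000000, 22.000000); divide by 22.000000 → v1 = (0.545455, 0.772727, 1.000000)
Gv1 = (5.272727, 5.909091, 8.181818); divide by 8.181818 → v2 = (0.644444, 0.722222, 1.000000)
Requested entry of v2: 180/180 = 1.00000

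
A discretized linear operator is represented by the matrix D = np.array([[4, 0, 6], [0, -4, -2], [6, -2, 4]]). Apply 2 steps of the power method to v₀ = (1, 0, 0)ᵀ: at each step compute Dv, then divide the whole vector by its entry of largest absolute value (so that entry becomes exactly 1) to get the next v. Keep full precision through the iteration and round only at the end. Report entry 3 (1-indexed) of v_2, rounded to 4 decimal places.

0.9231

Dv0 = (4.00000, 0.00000, 6.00000); divide by 6.00000 → v1 = (0.66667, 0.00000, 1.00000)
Dv1 = (8.66667, -2.00000, 8.00000); divide by 8.66667 → v2 = (1.00000, -0.23077, 0.92308)
Requested entry of v2: 48/52 = 0.9231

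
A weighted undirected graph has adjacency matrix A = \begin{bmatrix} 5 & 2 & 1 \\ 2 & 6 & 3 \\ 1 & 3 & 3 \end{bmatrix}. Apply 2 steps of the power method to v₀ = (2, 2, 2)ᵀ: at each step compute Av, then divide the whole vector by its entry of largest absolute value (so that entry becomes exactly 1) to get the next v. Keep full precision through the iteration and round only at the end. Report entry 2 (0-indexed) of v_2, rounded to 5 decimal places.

Av0 = (16.000000, 22.000000, 14.000000); divide by 22.000000 → v1 = (0.727273, 1.000000, 0.636364)
Av1 = (6.272727, 9.363636, 5.636364); divide by 9.363636 → v2 = (0.669903, 1.000000, 0.601942)
Requested entry of v2: 124/206 = 0.60194

0.60194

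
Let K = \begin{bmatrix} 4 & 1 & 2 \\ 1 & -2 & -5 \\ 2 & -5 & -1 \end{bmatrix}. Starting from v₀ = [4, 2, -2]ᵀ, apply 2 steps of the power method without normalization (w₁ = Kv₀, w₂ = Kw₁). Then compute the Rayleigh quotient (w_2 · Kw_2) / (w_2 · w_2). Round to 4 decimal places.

w1 = Kv₀ = (14, 10, 0)
w2 = Kw1 = (66, -6, -22)
Kw2 = (214, 188, 184)
w2·Kw2 = 66·214 + (-6)·188 + (-22)·184 = 8948; w2·w2 = 66·66 + (-6)·(-6) + (-22)·(-22) = 4876
λ ≈ 8948/4876 = 1.8351

λ ≈ 1.8351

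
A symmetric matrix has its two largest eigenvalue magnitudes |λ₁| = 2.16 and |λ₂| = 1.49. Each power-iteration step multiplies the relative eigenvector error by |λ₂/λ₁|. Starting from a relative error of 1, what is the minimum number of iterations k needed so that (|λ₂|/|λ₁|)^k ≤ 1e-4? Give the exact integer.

25

|λ₂/λ₁| = 1.49/2.16 = 0.68981
Need k ≥ ln(1e-4) / ln(0.68981) = -9.2103 / -0.3713 ≈ 24.804
Smallest integer k satisfying the bound: 25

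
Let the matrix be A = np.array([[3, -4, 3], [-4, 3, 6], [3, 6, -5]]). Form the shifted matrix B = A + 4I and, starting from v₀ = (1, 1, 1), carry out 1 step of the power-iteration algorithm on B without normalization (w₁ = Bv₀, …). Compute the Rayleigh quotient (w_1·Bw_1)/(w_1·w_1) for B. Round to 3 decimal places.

μ ≈ 8.149

B = A + 4I has rows (7, -4, 3); (-4, 7, 6); (3, 6, -1)
w1 = Bv₀ = (7·1 + (-4)·1 + 3·1; (-4)·1 + 7·1 + 6·1; 3·1 + 6·1 + (-1)·1) = (6, 9, 8)
Bw1 = (30, 87, 64)
w1·Bw1 = 1475; w1·w1 = 181; μ ≈ 1475/181 = 8.149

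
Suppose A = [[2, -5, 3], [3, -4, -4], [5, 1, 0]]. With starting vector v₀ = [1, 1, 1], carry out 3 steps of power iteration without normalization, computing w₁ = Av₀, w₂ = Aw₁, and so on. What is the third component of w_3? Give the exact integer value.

211

w1 = Av₀ = (0, -5, 6)
w2 = Aw1 = (43, -4, -5)
w3 = Aw2 = (91, 165, 211)
The requested component of w3 is 211.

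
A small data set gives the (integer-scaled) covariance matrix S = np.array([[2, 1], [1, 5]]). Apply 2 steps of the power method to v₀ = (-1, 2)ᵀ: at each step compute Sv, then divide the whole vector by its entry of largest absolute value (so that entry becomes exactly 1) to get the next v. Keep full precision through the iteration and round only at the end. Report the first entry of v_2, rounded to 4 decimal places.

Sv0 = (0.00000, 9.00000); divide by 9.00000 → v1 = (0.00000, 1.00000)
Sv1 = (1.00000, 5.00000); divide by 5.00000 → v2 = (0.20000, 1.00000)
Requested entry of v2: 9/45 = 0.2000

0.2000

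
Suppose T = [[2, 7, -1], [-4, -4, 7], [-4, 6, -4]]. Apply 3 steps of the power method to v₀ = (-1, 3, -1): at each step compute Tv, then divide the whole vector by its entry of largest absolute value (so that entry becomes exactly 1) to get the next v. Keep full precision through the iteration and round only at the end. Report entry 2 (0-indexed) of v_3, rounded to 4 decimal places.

1.0000

Tv0 = (20.00000, -15.00000, 26.00000); divide by 26.00000 → v1 = (0.76923, -0.57692, 1.00000)
Tv1 = (-3.50000, 6.23077, -10.53846); divide by -10.53846 → v2 = (0.33212, -0.59124, 1.00000)
Tv2 = (-4.47445, 8.03650, -8.87591); divide by -8.87591 → v3 = (0.50411, -0.90543, 1.00000)
Requested entry of v3: 2432/2432 = 1.0000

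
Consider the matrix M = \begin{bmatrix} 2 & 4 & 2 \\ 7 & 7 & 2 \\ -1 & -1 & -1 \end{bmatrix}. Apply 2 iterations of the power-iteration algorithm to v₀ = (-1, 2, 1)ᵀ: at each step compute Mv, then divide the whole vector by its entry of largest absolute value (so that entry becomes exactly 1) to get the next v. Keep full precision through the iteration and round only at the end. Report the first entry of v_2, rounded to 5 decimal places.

0.41739

Mv0 = (8.000000, 9.000000, -2.000000); divide by 9.000000 → v1 = (0.888889, 1.000000, -0.222222)
Mv1 = (5.333333, 12.777778, -1.666667); divide by 12.777778 → v2 = (0.417391, 1.000000, -0.130435)
Requested entry of v2: 48/115 = 0.41739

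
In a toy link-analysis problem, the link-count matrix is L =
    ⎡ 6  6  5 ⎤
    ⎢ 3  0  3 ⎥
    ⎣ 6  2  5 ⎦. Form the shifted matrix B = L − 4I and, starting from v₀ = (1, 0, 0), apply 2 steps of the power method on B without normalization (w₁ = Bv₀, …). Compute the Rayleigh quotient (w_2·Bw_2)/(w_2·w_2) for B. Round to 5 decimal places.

7.64953

B = L − 4I has rows (2, 6, 5); (3, -4, 3); (6, 2, 1)
w1 = Bv₀ = (2·1 + 6·0 + 5·0; 3·1 + (-4)·0 + 3·0; 6·1 + 2·0 + 1·0) = (2, 3, 6)
w2 = Bw1 = (2·2 + 6·3 + 5·6; 3·2 + (-4)·3 + 3·6; 6·2 + 2·3 + 1·6) = (52, 12, 24)
Bw2 = (296, 180, 360)
w2·Bw2 = 26192; w2·w2 = 3424; μ ≈ 26192/3424 = 7.64953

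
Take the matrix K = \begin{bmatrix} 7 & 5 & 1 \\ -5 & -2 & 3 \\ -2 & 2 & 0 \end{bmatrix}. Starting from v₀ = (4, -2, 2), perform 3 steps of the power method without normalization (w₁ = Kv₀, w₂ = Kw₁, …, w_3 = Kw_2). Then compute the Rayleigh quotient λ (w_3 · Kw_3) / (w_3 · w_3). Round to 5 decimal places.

λ ≈ 1.65414

w1 = Kv₀ = (7·4 + 5·(-2) + 1·2; (-5)·4 + (-2)·(-2) + 3·2; (-2)·4 + 2·(-2) + 0·2) = (20, -10, -12)
w2 = Kw1 = (7·20 + 5·(-10) + 1·(-12); (-5)·20 + (-2)·(-10) + 3·(-12); (-2)·20 + 2·(-10) + 0·(-12)) = (78, -116, -60)
w3 = Kw2 = (-94, -338, -388)
Kw3 = (-2736, -18, -488)
w3·Kw3 = (-94)·(-2736) + (-338)·(-18) + (-388)·(-488) = 452612; w3·w3 = (-94)·(-94) + (-338)·(-338) + (-388)·(-388) = 273624
λ ≈ 452612/273624 = 1.65414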